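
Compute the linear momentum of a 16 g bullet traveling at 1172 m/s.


p = m*v = 0.016*1172 = 18.75 kg·m/s

18.75 kg·m/s


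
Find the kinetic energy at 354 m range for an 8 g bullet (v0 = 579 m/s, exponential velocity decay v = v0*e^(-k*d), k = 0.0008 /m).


v = v0*exp(-k*d) = 579*exp(-0.0008*354) = 436.201 m/s
E = 0.5*m*v^2 = 0.5*0.008*436.201^2 = 761.1 J

761.1 J


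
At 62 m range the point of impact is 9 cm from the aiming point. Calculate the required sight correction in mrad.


1 mrad subtends 1 cm per 10 m of range, so adj = error_cm / (dist_m / 10) = 9 / (62/10) = 1.452 mrad

1.452 mrad


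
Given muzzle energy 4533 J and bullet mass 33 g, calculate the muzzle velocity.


v = sqrt(2*E/m) = sqrt(2*4533/0.033) = 524.1 m/s

524.1 m/s


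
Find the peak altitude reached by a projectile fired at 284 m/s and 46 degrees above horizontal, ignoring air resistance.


H = (v0*sin(theta))^2 / (2g) = (284*sin(46°))^2 / (2*9.81) = 2127 m

2127 m


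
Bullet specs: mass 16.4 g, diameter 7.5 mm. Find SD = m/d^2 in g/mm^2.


SD = m/d^2 = 16.4/7.5^2 = 0.2916 g/mm^2

0.2916 g/mm^2


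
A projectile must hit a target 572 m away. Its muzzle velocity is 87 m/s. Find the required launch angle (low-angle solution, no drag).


sin(2*theta) = R*g/v0^2 = 572*9.81/87^2 = 0.741356, theta = arcsin(0.741356)/2 = 23.92°

23.92 degrees


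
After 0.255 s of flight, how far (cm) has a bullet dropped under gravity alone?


drop = 0.5*g*t^2 = 0.5*9.81*0.255^2 = 0.318948 m ≈ 31.89 cm

31.89 cm


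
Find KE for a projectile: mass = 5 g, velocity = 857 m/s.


E = 0.5*m*v^2 = 0.5*0.005*857^2 = 1836 J

1836 J


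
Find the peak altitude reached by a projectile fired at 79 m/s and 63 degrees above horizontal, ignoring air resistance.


H = (v0*sin(theta))^2 / (2g) = (79*sin(63°))^2 / (2*9.81) = 252.5 m

252.5 m


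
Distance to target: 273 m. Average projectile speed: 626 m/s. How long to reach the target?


t = d/v = 273/626 = 0.4361 s

0.4361 s


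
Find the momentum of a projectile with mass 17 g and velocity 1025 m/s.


p = m*v = 0.017*1025 = 17.43 kg·m/s

17.43 kg·m/s


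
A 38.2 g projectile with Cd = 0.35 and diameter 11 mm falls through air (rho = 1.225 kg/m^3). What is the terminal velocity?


A = pi*(d/2)^2 = pi*(11/2000)^2 = 9.50332e-05 m^2
vt = sqrt(2mg/(Cd*rho*A)) = sqrt(2*0.0382*9.81/(0.35 * 1.225 * 9.50332e-05)) = 135.6 m/s

135.6 m/s


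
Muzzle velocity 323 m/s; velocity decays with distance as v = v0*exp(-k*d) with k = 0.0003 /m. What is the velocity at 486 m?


v = v0*exp(-k*d) = 323*exp(-0.0003*486) = 279.2 m/s

279.2 m/s


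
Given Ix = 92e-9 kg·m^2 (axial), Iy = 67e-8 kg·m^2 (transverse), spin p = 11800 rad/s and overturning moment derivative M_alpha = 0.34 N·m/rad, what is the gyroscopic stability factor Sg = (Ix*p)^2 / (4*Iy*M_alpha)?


Sg = Ix^2 * p^2 / (4 * Iy * M_alpha) = (92e-9)^2 * 11800^2 / (4 * 67e-8 * 0.34) = 1.293

1.293


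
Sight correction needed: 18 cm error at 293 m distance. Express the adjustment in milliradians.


1 mrad subtends 1 cm per 10 m of range, so adj = error_cm / (dist_m / 10) = 18 / (293/10) = 0.6143 mrad

0.6143 mrad


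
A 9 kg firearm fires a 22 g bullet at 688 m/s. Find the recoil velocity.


v_recoil = m_p * v_p / m_gun = 0.022 * 688 / 9 = 1.682 m/s

1.682 m/s


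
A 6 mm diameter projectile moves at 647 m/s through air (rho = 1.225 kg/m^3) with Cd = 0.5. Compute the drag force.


A = pi*(d/2)^2 = pi*(6/2000)^2 = 2.82743e-05 m^2
Fd = 0.5*Cd*rho*A*v^2 = 0.5*0.5*1.225*2.82743e-05*647^2 = 3.625 N

3.625 N


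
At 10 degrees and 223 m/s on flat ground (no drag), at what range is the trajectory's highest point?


R = v0^2*sin(2*theta)/g = 223^2*sin(2*10°)/9.81 = 1733.77 m
apex_dist = R/2 = 1733.77/2 = 866.9 m

866.9 m


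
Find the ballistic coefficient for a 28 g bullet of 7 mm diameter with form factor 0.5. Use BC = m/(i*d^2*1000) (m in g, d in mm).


BC = m/(i*d^2*1000) = 28/(0.5 * 7^2 * 1000) = 0.001143

0.001143


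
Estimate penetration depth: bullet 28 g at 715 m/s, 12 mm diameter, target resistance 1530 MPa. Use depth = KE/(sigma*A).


A = pi*(d/2)^2 = pi*(12/2)^2 = 113.097 mm^2
E = 0.5*m*v^2 = 0.5*0.028*715^2 = 7157.15 J
depth = E/(sigma*A) = 7157.15 J / (1530 MPa * 113.097 mm^2) = 7157.15/(1530 * 113.097) m = 0.0413615 m ≈ 41.36 mm

41.36 mm


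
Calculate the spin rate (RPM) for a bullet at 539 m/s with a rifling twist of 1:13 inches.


twist_m = 13*0.0254 = 0.3302 m
spin = v/twist = 539/0.3302 = 1632.344 rev/s
RPM = spin*60 = 1632.344*60 ≈ 97941 RPM

97941 RPM


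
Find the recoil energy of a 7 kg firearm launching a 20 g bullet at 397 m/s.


v_r = m_p*v_p/m_gun = 0.02*397/7 = 1.13429 m/s, E_r = 0.5*m_gun*v_r^2 = 0.5*7*1.13429^2 = 4.503 J

4.503 J


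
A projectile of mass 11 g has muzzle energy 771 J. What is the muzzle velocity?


v = sqrt(2*E/m) = sqrt(2*771/0.011) = 374.4 m/s

374.4 m/s


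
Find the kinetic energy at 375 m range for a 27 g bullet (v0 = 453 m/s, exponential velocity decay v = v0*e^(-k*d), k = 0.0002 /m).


v = v0*exp(-k*d) = 453*exp(-0.0002*375) = 420.268 m/s
E = 0.5*m*v^2 = 0.5*0.027*420.268^2 = 2384 J

2384 J


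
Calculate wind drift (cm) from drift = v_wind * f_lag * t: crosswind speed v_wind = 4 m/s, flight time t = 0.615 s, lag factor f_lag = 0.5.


drift = v_wind * lag * t = 4 * 0.5 * 0.615 = 1.23 m ≈ 123 cm

123 cm


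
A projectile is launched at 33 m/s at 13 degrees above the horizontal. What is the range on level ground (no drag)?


R = v0^2 * sin(2*theta) / g = 33^2 * sin(2*13°) / 9.81 = 48.66 m

48.66 m


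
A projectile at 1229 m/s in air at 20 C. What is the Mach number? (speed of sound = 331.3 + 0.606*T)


a = 331.3 + 0.606*(20) = 343.42 m/s
M = v/a = 1229/343.42 = 3.579

3.579


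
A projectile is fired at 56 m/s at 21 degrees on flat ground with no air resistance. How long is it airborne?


T = 2*v0*sin(theta)/g = 2*56*sin(21°)/9.81 = 4.091 s

4.091 s


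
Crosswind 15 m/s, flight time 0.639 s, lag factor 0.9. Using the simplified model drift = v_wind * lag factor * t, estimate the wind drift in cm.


drift = v_wind * lag * t = 15 * 0.9 * 0.639 = 8.6265 m ≈ 862.6 cm

862.6 cm


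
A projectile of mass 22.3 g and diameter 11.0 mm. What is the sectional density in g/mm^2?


SD = m/d^2 = 22.3/11.0^2 = 0.1843 g/mm^2

0.1843 g/mm^2


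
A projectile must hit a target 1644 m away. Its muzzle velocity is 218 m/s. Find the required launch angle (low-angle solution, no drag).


sin(2*theta) = R*g/v0^2 = 1644*9.81/218^2 = 0.339358, theta = arcsin(0.339358)/2 = 9.919°

9.919 degrees


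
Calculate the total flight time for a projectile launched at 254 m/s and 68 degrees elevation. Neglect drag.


T = 2*v0*sin(theta)/g = 2*254*sin(68°)/9.81 = 48.01 s

48.01 s


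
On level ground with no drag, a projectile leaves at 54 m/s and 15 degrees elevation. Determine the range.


R = v0^2 * sin(2*theta) / g = 54^2 * sin(2*15°) / 9.81 = 148.6 m

148.6 m


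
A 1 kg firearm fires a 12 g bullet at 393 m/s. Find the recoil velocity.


v_recoil = m_p * v_p / m_gun = 0.012 * 393 / 1 = 4.716 m/s

4.716 m/s


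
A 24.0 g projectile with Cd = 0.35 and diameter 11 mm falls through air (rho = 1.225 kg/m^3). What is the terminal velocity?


A = pi*(d/2)^2 = pi*(11/2000)^2 = 9.50332e-05 m^2
vt = sqrt(2mg/(Cd*rho*A)) = sqrt(2*0.024*9.81/(0.35 * 1.225 * 9.50332e-05)) = 107.5 m/s

107.5 m/s


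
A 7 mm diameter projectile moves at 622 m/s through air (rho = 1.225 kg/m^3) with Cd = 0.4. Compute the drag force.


A = pi*(d/2)^2 = pi*(7/2000)^2 = 3.84845e-05 m^2
Fd = 0.5*Cd*rho*A*v^2 = 0.5*0.4*1.225*3.84845e-05*622^2 = 3.648 N

3.648 N


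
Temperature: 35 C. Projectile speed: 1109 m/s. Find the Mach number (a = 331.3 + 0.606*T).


a = 331.3 + 0.606*(35) = 352.51 m/s
M = v/a = 1109/352.51 = 3.146

3.146


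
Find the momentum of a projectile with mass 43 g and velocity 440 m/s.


p = m*v = 0.043*440 = 18.92 kg·m/s

18.92 kg·m/s


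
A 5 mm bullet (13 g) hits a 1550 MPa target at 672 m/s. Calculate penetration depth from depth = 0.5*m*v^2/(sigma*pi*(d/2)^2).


A = pi*(d/2)^2 = pi*(5/2)^2 = 19.635 mm^2
E = 0.5*m*v^2 = 0.5*0.013*672^2 = 2935.3 J
depth = E/(sigma*A) = 2935.3 J / (1550 MPa * 19.635 mm^2) = 2935.3/(1550 * 19.635) m = 0.0964474 m ≈ 96.45 mm

96.45 mm


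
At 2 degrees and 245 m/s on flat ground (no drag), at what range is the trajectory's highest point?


R = v0^2*sin(2*theta)/g = 245^2*sin(2*2°)/9.81 = 426.823 m
apex_dist = R/2 = 426.823/2 = 213.4 m

213.4 m


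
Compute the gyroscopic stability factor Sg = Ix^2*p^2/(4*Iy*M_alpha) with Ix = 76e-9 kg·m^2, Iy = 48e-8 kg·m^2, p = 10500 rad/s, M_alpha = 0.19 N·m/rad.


Sg = Ix^2 * p^2 / (4 * Iy * M_alpha) = (76e-9)^2 * 10500^2 / (4 * 48e-8 * 0.19) = 1.746

1.746


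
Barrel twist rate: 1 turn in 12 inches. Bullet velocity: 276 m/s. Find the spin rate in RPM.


twist_m = 12*0.0254 = 0.3048 m
spin = v/twist = 276/0.3048 = 905.5118 rev/s
RPM = spin*60 = 905.5118*60 ≈ 54331 RPM

54331 RPM


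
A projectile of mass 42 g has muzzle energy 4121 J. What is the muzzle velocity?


v = sqrt(2*E/m) = sqrt(2*4121/0.042) = 443 m/s

443 m/s


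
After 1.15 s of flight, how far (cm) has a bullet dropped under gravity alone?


drop = 0.5*g*t^2 = 0.5*9.81*1.15^2 = 6.48686 m ≈ 648.7 cm

648.7 cm


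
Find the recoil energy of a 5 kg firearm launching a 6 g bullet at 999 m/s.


v_r = m_p*v_p/m_gun = 0.006*999/5 = 1.1988 m/s, E_r = 0.5*m_gun*v_r^2 = 0.5*5*1.1988^2 = 3.593 J

3.593 J


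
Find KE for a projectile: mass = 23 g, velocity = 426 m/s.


E = 0.5*m*v^2 = 0.5*0.023*426^2 = 2087 J

2087 J


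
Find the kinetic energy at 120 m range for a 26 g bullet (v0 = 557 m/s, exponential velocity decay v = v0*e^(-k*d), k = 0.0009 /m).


v = v0*exp(-k*d) = 557*exp(-0.0009*120) = 499.979 m/s
E = 0.5*m*v^2 = 0.5*0.026*499.979^2 = 3250 J

3250 J


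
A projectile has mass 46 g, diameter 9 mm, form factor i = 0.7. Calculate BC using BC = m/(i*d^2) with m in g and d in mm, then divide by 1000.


BC = m/(i*d^2*1000) = 46/(0.7 * 9^2 * 1000) = 0.0008113

0.0008113


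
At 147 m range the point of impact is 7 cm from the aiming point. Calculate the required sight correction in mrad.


1 mrad subtends 1 cm per 10 m of range, so adj = error_cm / (dist_m / 10) = 7 / (147/10) = 0.4762 mrad

0.4762 mrad


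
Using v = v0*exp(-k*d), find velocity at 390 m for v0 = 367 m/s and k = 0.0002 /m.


v = v0*exp(-k*d) = 367*exp(-0.0002*390) = 339.5 m/s

339.5 m/s


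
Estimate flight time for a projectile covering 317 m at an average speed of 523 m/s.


t = d/v = 317/523 = 0.6061 s

0.6061 s


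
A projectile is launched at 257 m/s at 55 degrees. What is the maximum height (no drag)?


H = (v0*sin(theta))^2 / (2g) = (257*sin(55°))^2 / (2*9.81) = 2259 m

2259 m


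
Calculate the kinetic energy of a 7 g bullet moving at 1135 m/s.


E = 0.5*m*v^2 = 0.5*0.007*1135^2 = 4509 J

4509 J


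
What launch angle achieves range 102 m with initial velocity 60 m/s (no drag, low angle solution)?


sin(2*theta) = R*g/v0^2 = 102*9.81/60^2 = 0.27795, theta = arcsin(0.27795)/2 = 8.069°

8.069 degrees


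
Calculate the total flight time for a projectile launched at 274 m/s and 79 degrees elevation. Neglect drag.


T = 2*v0*sin(theta)/g = 2*274*sin(79°)/9.81 = 54.84 s

54.84 s


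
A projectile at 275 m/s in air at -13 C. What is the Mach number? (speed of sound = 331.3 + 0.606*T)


a = 331.3 + 0.606*(-13) = 323.422 m/s
M = v/a = 275/323.422 = 0.8503

0.8503


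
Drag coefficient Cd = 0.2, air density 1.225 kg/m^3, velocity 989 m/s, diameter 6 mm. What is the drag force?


A = pi*(d/2)^2 = pi*(6/2000)^2 = 2.82743e-05 m^2
Fd = 0.5*Cd*rho*A*v^2 = 0.5*0.2*1.225*2.82743e-05*989^2 = 3.388 N

3.388 N


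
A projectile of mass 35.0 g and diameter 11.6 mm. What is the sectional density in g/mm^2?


SD = m/d^2 = 35.0/11.6^2 = 0.2601 g/mm^2

0.2601 g/mm^2


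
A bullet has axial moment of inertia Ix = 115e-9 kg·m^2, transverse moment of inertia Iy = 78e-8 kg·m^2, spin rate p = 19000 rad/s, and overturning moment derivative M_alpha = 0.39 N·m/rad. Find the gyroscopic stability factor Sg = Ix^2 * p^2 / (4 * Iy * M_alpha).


Sg = Ix^2 * p^2 / (4 * Iy * M_alpha) = (115e-9)^2 * 19000^2 / (4 * 78e-8 * 0.39) = 3.924

3.924


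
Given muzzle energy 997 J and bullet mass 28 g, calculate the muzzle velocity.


v = sqrt(2*E/m) = sqrt(2*997/0.028) = 266.9 m/s

266.9 m/s


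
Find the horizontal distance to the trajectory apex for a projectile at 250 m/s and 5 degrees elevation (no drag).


R = v0^2*sin(2*theta)/g = 250^2*sin(2*5°)/9.81 = 1106.32 m
apex_dist = R/2 = 1106.32/2 = 553.2 m

553.2 m


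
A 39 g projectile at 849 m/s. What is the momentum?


p = m*v = 0.039*849 = 33.11 kg·m/s

33.11 kg·m/s


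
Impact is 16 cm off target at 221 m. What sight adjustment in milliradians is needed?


1 mrad subtends 1 cm per 10 m of range, so adj = error_cm / (dist_m / 10) = 16 / (221/10) = 0.724 mrad

0.724 mrad


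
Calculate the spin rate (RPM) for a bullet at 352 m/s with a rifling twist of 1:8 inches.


twist_m = 8*0.0254 = 0.2032 m
spin = v/twist = 352/0.2032 = 1732.283 rev/s
RPM = spin*60 = 1732.283*60 ≈ 103937 RPM

103937 RPM


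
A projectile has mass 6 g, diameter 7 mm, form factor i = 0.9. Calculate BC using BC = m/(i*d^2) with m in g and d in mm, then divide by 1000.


BC = m/(i*d^2*1000) = 6/(0.9 * 7^2 * 1000) = 0.0001361

0.0001361


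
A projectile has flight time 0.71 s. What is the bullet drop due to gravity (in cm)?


drop = 0.5*g*t^2 = 0.5*9.81*0.71^2 = 2.47261 m ≈ 247.3 cm

247.3 cm


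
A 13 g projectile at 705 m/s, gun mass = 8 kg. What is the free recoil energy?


v_r = m_p*v_p/m_gun = 0.013*705/8 = 1.14562 m/s, E_r = 0.5*m_gun*v_r^2 = 0.5*8*1.14562^2 = 5.25 J

5.25 J


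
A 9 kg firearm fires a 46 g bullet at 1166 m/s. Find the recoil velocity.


v_recoil = m_p * v_p / m_gun = 0.046 * 1166 / 9 = 5.96 m/s

5.96 m/s


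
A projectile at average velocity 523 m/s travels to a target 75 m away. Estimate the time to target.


t = d/v = 75/523 = 0.1434 s

0.1434 s


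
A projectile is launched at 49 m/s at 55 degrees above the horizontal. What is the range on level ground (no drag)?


R = v0^2 * sin(2*theta) / g = 49^2 * sin(2*55°) / 9.81 = 230 m

230 m


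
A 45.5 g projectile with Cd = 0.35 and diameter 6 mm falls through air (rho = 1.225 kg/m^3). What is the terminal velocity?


A = pi*(d/2)^2 = pi*(6/2000)^2 = 2.82743e-05 m^2
vt = sqrt(2mg/(Cd*rho*A)) = sqrt(2*0.0455*9.81/(0.35 * 1.225 * 2.82743e-05)) = 271.4 m/s

271.4 m/s


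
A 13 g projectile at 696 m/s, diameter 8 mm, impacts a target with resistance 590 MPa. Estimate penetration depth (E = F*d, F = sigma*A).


A = pi*(d/2)^2 = pi*(8/2)^2 = 50.2655 mm^2
E = 0.5*m*v^2 = 0.5*0.013*696^2 = 3148.7 J
depth = E/(sigma*A) = 3148.7 J / (590 MPa * 50.2655 mm^2) = 3148.7/(590 * 50.2655) m = 0.106172 m ≈ 106.2 mm

106.2 mm


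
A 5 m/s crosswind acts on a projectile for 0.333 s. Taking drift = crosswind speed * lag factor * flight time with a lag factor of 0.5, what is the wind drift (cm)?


drift = v_wind * lag * t = 5 * 0.5 * 0.333 = 0.8325 m ≈ 83.25 cm

83.25 cm


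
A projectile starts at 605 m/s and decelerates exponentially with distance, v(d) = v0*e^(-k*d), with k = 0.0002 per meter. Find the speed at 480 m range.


v = v0*exp(-k*d) = 605*exp(-0.0002*480) = 549.6 m/s

549.6 m/s


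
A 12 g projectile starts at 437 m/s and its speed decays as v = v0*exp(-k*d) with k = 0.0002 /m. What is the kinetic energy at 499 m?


v = v0*exp(-k*d) = 437*exp(-0.0002*499) = 395.493 m/s
E = 0.5*m*v^2 = 0.5*0.012*395.493^2 = 938.5 J

938.5 J


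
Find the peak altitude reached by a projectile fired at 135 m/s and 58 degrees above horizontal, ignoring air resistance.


H = (v0*sin(theta))^2 / (2g) = (135*sin(58°))^2 / (2*9.81) = 668.1 m

668.1 m


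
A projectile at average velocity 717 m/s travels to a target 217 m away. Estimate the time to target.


t = d/v = 217/717 = 0.3026 s

0.3026 s


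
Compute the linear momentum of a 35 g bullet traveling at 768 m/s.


p = m*v = 0.035*768 = 26.88 kg·m/s

26.88 kg·m/s


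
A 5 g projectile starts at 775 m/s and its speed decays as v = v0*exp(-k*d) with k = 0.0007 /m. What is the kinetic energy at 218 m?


v = v0*exp(-k*d) = 775*exp(-0.0007*218) = 665.317 m/s
E = 0.5*m*v^2 = 0.5*0.005*665.317^2 = 1107 J

1107 J


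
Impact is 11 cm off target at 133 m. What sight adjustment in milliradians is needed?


1 mrad subtends 1 cm per 10 m of range, so adj = error_cm / (dist_m / 10) = 11 / (133/10) = 0.8271 mrad

0.8271 mrad


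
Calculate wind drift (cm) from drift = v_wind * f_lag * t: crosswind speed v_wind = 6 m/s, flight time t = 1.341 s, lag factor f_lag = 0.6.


drift = v_wind * lag * t = 6 * 0.6 * 1.341 = 4.8276 m ≈ 482.8 cm

482.8 cm


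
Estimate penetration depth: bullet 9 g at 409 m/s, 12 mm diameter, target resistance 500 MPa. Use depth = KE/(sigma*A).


A = pi*(d/2)^2 = pi*(12/2)^2 = 113.097 mm^2
E = 0.5*m*v^2 = 0.5*0.009*409^2 = 752.764 J
depth = E/(sigma*A) = 752.764 J / (500 MPa * 113.097 mm^2) = 752.764/(500 * 113.097) m = 0.0133118 m ≈ 13.31 mm

13.31 mm


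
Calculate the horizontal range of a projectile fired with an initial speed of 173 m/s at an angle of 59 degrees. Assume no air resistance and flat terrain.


R = v0^2 * sin(2*theta) / g = 173^2 * sin(2*59°) / 9.81 = 2694 m

2694 m


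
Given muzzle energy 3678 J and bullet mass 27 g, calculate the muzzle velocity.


v = sqrt(2*E/m) = sqrt(2*3678/0.027) = 522 m/s

522 m/s


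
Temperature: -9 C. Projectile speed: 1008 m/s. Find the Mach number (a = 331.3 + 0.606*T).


a = 331.3 + 0.606*(-9) = 325.846 m/s
M = v/a = 1008/325.846 = 3.093

3.093


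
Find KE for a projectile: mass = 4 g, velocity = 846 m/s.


E = 0.5*m*v^2 = 0.5*0.004*846^2 = 1431 J

1431 J


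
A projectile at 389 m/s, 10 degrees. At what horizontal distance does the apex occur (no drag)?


R = v0^2*sin(2*theta)/g = 389^2*sin(2*10°)/9.81 = 5275.72 m
apex_dist = R/2 = 5275.72/2 = 2638 m

2638 m


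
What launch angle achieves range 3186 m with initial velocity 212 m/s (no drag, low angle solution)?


sin(2*theta) = R*g/v0^2 = 3186*9.81/212^2 = 0.695413, theta = arcsin(0.695413)/2 = 22.03°

22.03 degrees


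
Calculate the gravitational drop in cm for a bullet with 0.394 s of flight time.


drop = 0.5*g*t^2 = 0.5*9.81*0.394^2 = 0.761433 m ≈ 76.14 cm

76.14 cm


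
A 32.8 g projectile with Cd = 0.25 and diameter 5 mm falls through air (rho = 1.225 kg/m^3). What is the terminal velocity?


A = pi*(d/2)^2 = pi*(5/2000)^2 = 1.96350e-05 m^2
vt = sqrt(2mg/(Cd*rho*A)) = sqrt(2*0.0328*9.81/(0.25 * 1.225 * 1.96350e-05)) = 327.1 m/s

327.1 m/s


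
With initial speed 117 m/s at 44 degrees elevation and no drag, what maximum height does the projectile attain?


H = (v0*sin(theta))^2 / (2g) = (117*sin(44°))^2 / (2*9.81) = 336.7 m

336.7 m


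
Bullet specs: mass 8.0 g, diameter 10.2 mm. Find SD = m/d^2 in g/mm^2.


SD = m/d^2 = 8.0/10.2^2 = 0.07689 g/mm^2

0.07689 g/mm^2


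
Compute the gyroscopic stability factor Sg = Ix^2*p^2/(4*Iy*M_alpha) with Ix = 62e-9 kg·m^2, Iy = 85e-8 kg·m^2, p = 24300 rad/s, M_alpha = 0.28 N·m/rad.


Sg = Ix^2 * p^2 / (4 * Iy * M_alpha) = (62e-9)^2 * 24300^2 / (4 * 85e-8 * 0.28) = 2.384

2.384


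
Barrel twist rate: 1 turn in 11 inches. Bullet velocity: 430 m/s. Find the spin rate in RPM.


twist_m = 11*0.0254 = 0.2794 m
spin = v/twist = 430/0.2794 = 1539.012 rev/s
RPM = spin*60 = 1539.012*60 ≈ 92341 RPM

92341 RPM


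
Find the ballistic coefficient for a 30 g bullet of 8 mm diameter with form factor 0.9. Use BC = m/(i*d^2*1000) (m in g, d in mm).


BC = m/(i*d^2*1000) = 30/(0.9 * 8^2 * 1000) = 0.0005208

0.0005208


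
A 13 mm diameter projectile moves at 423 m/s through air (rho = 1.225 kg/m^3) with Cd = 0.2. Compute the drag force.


A = pi*(d/2)^2 = pi*(13/2000)^2 = 1.32732e-04 m^2
Fd = 0.5*Cd*rho*A*v^2 = 0.5*0.2*1.225*1.32732e-04*423^2 = 2.909 N

2.909 N


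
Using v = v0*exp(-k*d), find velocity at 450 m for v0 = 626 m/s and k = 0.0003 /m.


v = v0*exp(-k*d) = 626*exp(-0.0003*450) = 546.9 m/s

546.9 m/s


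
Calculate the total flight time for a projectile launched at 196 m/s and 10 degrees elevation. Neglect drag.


T = 2*v0*sin(theta)/g = 2*196*sin(10°)/9.81 = 6.939 s

6.939 s


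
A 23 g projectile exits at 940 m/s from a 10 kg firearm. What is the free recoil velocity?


v_recoil = m_p * v_p / m_gun = 0.023 * 940 / 10 = 2.162 m/s

2.162 m/s


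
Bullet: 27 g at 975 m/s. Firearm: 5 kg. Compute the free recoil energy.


v_r = m_p*v_p/m_gun = 0.027*975/5 = 5.265 m/s, E_r = 0.5*m_gun*v_r^2 = 0.5*5*5.265^2 = 69.3 J

69.3 J


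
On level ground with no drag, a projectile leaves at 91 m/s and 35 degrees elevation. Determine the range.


R = v0^2 * sin(2*theta) / g = 91^2 * sin(2*35°) / 9.81 = 793.2 m

793.2 m


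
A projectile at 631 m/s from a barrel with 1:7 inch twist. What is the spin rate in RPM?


twist_m = 7*0.0254 = 0.1778 m
spin = v/twist = 631/0.1778 = 3548.931 rev/s
RPM = spin*60 = 3548.931*60 ≈ 212936 RPM

212936 RPM


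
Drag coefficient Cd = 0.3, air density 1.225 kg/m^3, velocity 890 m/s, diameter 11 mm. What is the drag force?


A = pi*(d/2)^2 = pi*(11/2000)^2 = 9.50332e-05 m^2
Fd = 0.5*Cd*rho*A*v^2 = 0.5*0.3*1.225*9.50332e-05*890^2 = 13.83 N

13.83 N


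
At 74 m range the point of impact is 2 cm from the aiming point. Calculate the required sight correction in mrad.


1 mrad subtends 1 cm per 10 m of range, so adj = error_cm / (dist_m / 10) = 2 / (74/10) = 0.2703 mrad

0.2703 mrad


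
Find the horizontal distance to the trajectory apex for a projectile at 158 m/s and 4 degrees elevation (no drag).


R = v0^2*sin(2*theta)/g = 158^2*sin(2*4°)/9.81 = 354.161 m
apex_dist = R/2 = 354.161/2 = 177.1 m

177.1 m


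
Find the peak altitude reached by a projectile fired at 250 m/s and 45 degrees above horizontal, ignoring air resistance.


H = (v0*sin(theta))^2 / (2g) = (250*sin(45°))^2 / (2*9.81) = 1593 m

1593 m


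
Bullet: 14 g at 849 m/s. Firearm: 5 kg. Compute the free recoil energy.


v_r = m_p*v_p/m_gun = 0.014*849/5 = 2.3772 m/s, E_r = 0.5*m_gun*v_r^2 = 0.5*5*2.3772^2 = 14.13 J

14.13 J


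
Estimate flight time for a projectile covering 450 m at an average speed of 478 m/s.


t = d/v = 450/478 = 0.9414 s

0.9414 s


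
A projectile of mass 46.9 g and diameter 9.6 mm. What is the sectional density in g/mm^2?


SD = m/d^2 = 46.9/9.6^2 = 0.5089 g/mm^2

0.5089 g/mm^2


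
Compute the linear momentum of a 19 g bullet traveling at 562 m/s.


p = m*v = 0.019*562 = 10.68 kg·m/s

10.68 kg·m/s


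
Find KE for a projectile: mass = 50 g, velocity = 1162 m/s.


E = 0.5*m*v^2 = 0.5*0.05*1162^2 = 33756 J

33756 J


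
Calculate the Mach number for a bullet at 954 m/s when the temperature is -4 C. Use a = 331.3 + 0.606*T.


a = 331.3 + 0.606*(-4) = 328.876 m/s
M = v/a = 954/328.876 = 2.901

2.901


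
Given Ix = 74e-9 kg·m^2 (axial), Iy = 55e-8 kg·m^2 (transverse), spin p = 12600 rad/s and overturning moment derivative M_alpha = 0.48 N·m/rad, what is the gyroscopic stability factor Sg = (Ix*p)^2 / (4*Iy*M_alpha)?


Sg = Ix^2 * p^2 / (4 * Iy * M_alpha) = (74e-9)^2 * 12600^2 / (4 * 55e-8 * 0.48) = 0.8233

0.8233


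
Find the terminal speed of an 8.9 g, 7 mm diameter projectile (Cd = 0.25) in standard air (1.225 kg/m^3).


A = pi*(d/2)^2 = pi*(7/2000)^2 = 3.84845e-05 m^2
vt = sqrt(2mg/(Cd*rho*A)) = sqrt(2*0.0089*9.81/(0.25 * 1.225 * 3.84845e-05)) = 121.7 m/s

121.7 m/s


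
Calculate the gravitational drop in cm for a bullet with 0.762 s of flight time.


drop = 0.5*g*t^2 = 0.5*9.81*0.762^2 = 2.84806 m ≈ 284.8 cm

284.8 cm


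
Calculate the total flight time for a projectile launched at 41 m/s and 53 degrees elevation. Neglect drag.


T = 2*v0*sin(theta)/g = 2*41*sin(53°)/9.81 = 6.676 s

6.676 s


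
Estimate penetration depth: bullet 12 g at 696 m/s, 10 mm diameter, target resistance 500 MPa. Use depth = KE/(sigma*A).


A = pi*(d/2)^2 = pi*(10/2)^2 = 78.5398 mm^2
E = 0.5*m*v^2 = 0.5*0.012*696^2 = 2906.5 J
depth = E/(sigma*A) = 2906.5 J / (500 MPa * 78.5398 mm^2) = 2906.5/(500 * 78.5398) m = 0.0740133 m ≈ 74.01 mm

74.01 mm


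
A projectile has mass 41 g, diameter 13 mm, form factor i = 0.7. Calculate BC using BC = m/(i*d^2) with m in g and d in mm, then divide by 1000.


BC = m/(i*d^2*1000) = 41/(0.7 * 13^2 * 1000) = 0.0003466

0.0003466


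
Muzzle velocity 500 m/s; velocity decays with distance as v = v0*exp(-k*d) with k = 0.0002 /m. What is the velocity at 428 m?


v = v0*exp(-k*d) = 500*exp(-0.0002*428) = 459 m/s

459 m/s


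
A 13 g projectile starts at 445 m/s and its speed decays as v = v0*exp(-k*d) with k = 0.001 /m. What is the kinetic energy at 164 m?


v = v0*exp(-k*d) = 445*exp(-0.001*164) = 377.69 m/s
E = 0.5*m*v^2 = 0.5*0.013*377.69^2 = 927.2 J

927.2 J


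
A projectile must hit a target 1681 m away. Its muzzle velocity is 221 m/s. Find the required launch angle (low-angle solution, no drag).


sin(2*theta) = R*g/v0^2 = 1681*9.81/221^2 = 0.337639, theta = arcsin(0.337639)/2 = 9.867°

9.867 degrees


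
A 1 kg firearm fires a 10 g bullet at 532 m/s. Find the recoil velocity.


v_recoil = m_p * v_p / m_gun = 0.01 * 532 / 1 = 5.32 m/s

5.32 m/s


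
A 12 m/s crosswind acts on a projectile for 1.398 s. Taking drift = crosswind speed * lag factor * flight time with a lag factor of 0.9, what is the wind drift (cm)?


drift = v_wind * lag * t = 12 * 0.9 * 1.398 = 15.0984 m ≈ 1510 cm

1510 cm


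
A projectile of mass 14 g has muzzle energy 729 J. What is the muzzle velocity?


v = sqrt(2*E/m) = sqrt(2*729/0.014) = 322.7 m/s

322.7 m/s


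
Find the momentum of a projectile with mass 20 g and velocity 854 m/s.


p = m*v = 0.02*854 = 17.08 kg·m/s

17.08 kg·m/s


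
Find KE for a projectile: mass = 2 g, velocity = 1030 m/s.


E = 0.5*m*v^2 = 0.5*0.002*1030^2 = 1061 J

1061 J


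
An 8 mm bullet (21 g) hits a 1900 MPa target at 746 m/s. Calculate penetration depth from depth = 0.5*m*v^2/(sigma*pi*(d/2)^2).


A = pi*(d/2)^2 = pi*(8/2)^2 = 50.2655 mm^2
E = 0.5*m*v^2 = 0.5*0.021*746^2 = 5843.42 J
depth = E/(sigma*A) = 5843.42 J / (1900 MPa * 50.2655 mm^2) = 5843.42/(1900 * 50.2655) m = 0.0611848 m ≈ 61.18 mm

61.18 mm


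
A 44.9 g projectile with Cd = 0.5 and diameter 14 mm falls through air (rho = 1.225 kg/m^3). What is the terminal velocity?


A = pi*(d/2)^2 = pi*(14/2000)^2 = 1.53938e-04 m^2
vt = sqrt(2mg/(Cd*rho*A)) = sqrt(2*0.0449*9.81/(0.5 * 1.225 * 1.53938e-04)) = 96.66 m/s

96.66 m/s


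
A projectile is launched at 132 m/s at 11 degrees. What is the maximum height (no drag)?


H = (v0*sin(theta))^2 / (2g) = (132*sin(11°))^2 / (2*9.81) = 32.33 m

32.33 m


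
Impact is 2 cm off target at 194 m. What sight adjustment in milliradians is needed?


1 mrad subtends 1 cm per 10 m of range, so adj = error_cm / (dist_m / 10) = 2 / (194/10) = 0.1031 mrad

0.1031 mrad


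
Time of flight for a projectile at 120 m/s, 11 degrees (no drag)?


T = 2*v0*sin(theta)/g = 2*120*sin(11°)/9.81 = 4.668 s

4.668 s


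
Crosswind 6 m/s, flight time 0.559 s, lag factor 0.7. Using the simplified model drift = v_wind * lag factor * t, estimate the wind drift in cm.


drift = v_wind * lag * t = 6 * 0.7 * 0.559 = 2.3478 m ≈ 234.8 cm

234.8 cm


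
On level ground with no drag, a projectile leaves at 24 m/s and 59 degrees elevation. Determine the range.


R = v0^2 * sin(2*theta) / g = 24^2 * sin(2*59°) / 9.81 = 51.84 m

51.84 m


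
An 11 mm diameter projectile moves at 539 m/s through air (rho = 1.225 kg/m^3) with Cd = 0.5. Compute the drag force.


A = pi*(d/2)^2 = pi*(11/2000)^2 = 9.50332e-05 m^2
Fd = 0.5*Cd*rho*A*v^2 = 0.5*0.5*1.225*9.50332e-05*539^2 = 8.455 N

8.455 N


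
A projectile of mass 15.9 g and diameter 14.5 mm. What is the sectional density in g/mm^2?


SD = m/d^2 = 15.9/14.5^2 = 0.07562 g/mm^2

0.07562 g/mm^2


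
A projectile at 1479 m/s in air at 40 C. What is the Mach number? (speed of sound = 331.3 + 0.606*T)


a = 331.3 + 0.606*(40) = 355.54 m/s
M = v/a = 1479/355.54 = 4.16

4.16


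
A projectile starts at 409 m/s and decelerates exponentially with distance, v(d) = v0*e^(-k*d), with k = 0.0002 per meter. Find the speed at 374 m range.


v = v0*exp(-k*d) = 409*exp(-0.0002*374) = 379.5 m/s

379.5 m/s


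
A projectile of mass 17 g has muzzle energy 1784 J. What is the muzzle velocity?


v = sqrt(2*E/m) = sqrt(2*1784/0.017) = 458.1 m/s

458.1 m/s


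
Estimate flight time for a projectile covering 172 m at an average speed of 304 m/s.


t = d/v = 172/304 = 0.5658 s

0.5658 s


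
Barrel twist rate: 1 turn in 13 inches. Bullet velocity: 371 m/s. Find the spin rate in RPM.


twist_m = 13*0.0254 = 0.3302 m
spin = v/twist = 371/0.3302 = 1123.561 rev/s
RPM = spin*60 = 1123.561*60 ≈ 67414 RPM

67414 RPM


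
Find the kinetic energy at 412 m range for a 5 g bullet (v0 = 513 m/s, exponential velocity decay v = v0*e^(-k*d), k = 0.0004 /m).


v = v0*exp(-k*d) = 513*exp(-0.0004*412) = 435.056 m/s
E = 0.5*m*v^2 = 0.5*0.005*435.056^2 = 473.2 J

473.2 J


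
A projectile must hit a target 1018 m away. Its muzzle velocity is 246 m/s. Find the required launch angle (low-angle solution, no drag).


sin(2*theta) = R*g/v0^2 = 1018*9.81/246^2 = 0.165024, theta = arcsin(0.165024)/2 = 4.749°

4.749 degrees


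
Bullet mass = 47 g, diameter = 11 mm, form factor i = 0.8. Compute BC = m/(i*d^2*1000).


BC = m/(i*d^2*1000) = 47/(0.8 * 11^2 * 1000) = 0.0004855

0.0004855


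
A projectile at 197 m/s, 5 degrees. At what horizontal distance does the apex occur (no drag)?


R = v0^2*sin(2*theta)/g = 197^2*sin(2*5°)/9.81 = 686.964 m
apex_dist = R/2 = 686.964/2 = 343.5 m

343.5 m


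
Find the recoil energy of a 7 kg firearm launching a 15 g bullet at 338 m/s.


v_r = m_p*v_p/m_gun = 0.015*338/7 = 0.724286 m/s, E_r = 0.5*m_gun*v_r^2 = 0.5*7*0.724286^2 = 1.836 J

1.836 J


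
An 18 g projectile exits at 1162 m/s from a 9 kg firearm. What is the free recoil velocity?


v_recoil = m_p * v_p / m_gun = 0.018 * 1162 / 9 = 2.324 m/s

2.324 m/s


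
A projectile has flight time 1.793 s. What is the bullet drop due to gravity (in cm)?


drop = 0.5*g*t^2 = 0.5*9.81*1.793^2 = 15.7688 m ≈ 1577 cm

1577 cm


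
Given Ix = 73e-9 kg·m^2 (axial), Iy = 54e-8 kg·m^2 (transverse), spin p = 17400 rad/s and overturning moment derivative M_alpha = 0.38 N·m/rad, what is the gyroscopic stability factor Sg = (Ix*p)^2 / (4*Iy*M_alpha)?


Sg = Ix^2 * p^2 / (4 * Iy * M_alpha) = (73e-9)^2 * 17400^2 / (4 * 54e-8 * 0.38) = 1.966

1.966


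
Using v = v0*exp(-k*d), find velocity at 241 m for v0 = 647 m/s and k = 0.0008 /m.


v = v0*exp(-k*d) = 647*exp(-0.0008*241) = 533.5 m/s

533.5 m/s


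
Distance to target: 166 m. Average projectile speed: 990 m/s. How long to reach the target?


t = d/v = 166/990 = 0.1677 s

0.1677 s


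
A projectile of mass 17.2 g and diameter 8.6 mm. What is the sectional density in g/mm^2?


SD = m/d^2 = 17.2/8.6^2 = 0.2326 g/mm^2

0.2326 g/mm^2


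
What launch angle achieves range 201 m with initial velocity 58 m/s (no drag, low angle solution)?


sin(2*theta) = R*g/v0^2 = 201*9.81/58^2 = 0.58615, theta = arcsin(0.58615)/2 = 17.94°

17.94 degrees


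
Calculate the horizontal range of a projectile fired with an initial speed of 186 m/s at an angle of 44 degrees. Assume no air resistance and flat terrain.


R = v0^2 * sin(2*theta) / g = 186^2 * sin(2*44°) / 9.81 = 3524 m

3524 m


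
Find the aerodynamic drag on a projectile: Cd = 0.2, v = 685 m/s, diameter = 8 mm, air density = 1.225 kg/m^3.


A = pi*(d/2)^2 = pi*(8/2000)^2 = 5.02655e-05 m^2
Fd = 0.5*Cd*rho*A*v^2 = 0.5*0.2*1.225*5.02655e-05*685^2 = 2.889 N

2.889 N


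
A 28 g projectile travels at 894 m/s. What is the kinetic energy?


E = 0.5*m*v^2 = 0.5*0.028*894^2 = 11189 J

11189 J


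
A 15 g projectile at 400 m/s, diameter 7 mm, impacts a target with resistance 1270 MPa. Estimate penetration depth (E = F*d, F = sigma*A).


A = pi*(d/2)^2 = pi*(7/2)^2 = 38.4845 mm^2
E = 0.5*m*v^2 = 0.5*0.015*400^2 = 1200 J
depth = E/(sigma*A) = 1200 J / (1270 MPa * 38.4845 mm^2) = 1200/(1270 * 38.4845) m = 0.0245523 m ≈ 24.55 mm

24.55 mm


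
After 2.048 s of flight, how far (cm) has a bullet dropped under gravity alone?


drop = 0.5*g*t^2 = 0.5*9.81*2.048^2 = 20.5731 m ≈ 2057 cm

2057 cm


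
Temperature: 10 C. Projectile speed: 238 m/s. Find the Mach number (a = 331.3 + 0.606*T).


a = 331.3 + 0.606*(10) = 337.36 m/s
M = v/a = 238/337.36 = 0.7055

0.7055


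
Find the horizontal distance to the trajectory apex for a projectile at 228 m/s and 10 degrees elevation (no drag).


R = v0^2*sin(2*theta)/g = 228^2*sin(2*10°)/9.81 = 1812.39 m
apex_dist = R/2 = 1812.39/2 = 906.2 m

906.2 m


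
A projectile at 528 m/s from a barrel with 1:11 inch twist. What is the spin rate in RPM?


twist_m = 11*0.0254 = 0.2794 m
spin = v/twist = 528/0.2794 = 1889.764 rev/s
RPM = spin*60 = 1889.764*60 ≈ 113386 RPM

113386 RPM


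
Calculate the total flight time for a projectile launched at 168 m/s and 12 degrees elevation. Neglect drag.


T = 2*v0*sin(theta)/g = 2*168*sin(12°)/9.81 = 7.121 s

7.121 s


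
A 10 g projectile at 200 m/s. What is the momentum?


p = m*v = 0.01*200 = 2 kg·m/s

2 kg·m/s


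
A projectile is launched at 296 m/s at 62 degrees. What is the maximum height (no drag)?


H = (v0*sin(theta))^2 / (2g) = (296*sin(62°))^2 / (2*9.81) = 3481 m

3481 m


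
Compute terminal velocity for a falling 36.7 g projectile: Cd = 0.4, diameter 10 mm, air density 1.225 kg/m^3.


A = pi*(d/2)^2 = pi*(10/2000)^2 = 7.85398e-05 m^2
vt = sqrt(2mg/(Cd*rho*A)) = sqrt(2*0.0367*9.81/(0.4 * 1.225 * 7.85398e-05)) = 136.8 m/s

136.8 m/s


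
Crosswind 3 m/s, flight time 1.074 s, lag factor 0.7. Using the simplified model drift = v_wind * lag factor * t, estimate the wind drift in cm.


drift = v_wind * lag * t = 3 * 0.7 * 1.074 = 2.2554 m ≈ 225.5 cm

225.5 cm


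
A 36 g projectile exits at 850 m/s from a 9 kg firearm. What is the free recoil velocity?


v_recoil = m_p * v_p / m_gun = 0.036 * 850 / 9 = 3.4 m/s

3.4 m/s


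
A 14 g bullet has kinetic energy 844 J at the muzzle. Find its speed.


v = sqrt(2*E/m) = sqrt(2*844/0.014) = 347.2 m/s

347.2 m/s


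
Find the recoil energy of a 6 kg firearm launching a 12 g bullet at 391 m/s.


v_r = m_p*v_p/m_gun = 0.012*391/6 = 0.782 m/s, E_r = 0.5*m_gun*v_r^2 = 0.5*6*0.782^2 = 1.835 J

1.835 J


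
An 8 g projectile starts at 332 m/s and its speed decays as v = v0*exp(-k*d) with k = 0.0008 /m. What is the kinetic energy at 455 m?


v = v0*exp(-k*d) = 332*exp(-0.0008*455) = 230.704 m/s
E = 0.5*m*v^2 = 0.5*0.008*230.704^2 = 212.9 J

212.9 J


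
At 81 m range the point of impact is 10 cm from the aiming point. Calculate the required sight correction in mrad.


1 mrad subtends 1 cm per 10 m of range, so adj = error_cm / (dist_m / 10) = 10 / (81/10) = 1.235 mrad

1.235 mrad


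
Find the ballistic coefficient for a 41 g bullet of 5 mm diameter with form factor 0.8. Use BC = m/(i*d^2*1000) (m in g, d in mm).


BC = m/(i*d^2*1000) = 41/(0.8 * 5^2 * 1000) = 0.00205

0.00205


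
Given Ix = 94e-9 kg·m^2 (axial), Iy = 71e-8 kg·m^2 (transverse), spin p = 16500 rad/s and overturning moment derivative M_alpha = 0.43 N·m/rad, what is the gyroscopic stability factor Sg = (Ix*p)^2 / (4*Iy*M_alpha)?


Sg = Ix^2 * p^2 / (4 * Iy * M_alpha) = (94e-9)^2 * 16500^2 / (4 * 71e-8 * 0.43) = 1.97

1.97


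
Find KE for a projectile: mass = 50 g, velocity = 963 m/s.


E = 0.5*m*v^2 = 0.5*0.05*963^2 = 23184 J

23184 J


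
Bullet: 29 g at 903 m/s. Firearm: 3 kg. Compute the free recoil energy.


v_r = m_p*v_p/m_gun = 0.029*903/3 = 8.729 m/s, E_r = 0.5*m_gun*v_r^2 = 0.5*3*8.729^2 = 114.3 J

114.3 J


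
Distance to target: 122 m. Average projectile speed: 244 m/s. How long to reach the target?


t = d/v = 122/244 = 0.5 s

0.5 s


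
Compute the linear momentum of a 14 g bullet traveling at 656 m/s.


p = m*v = 0.014*656 = 9.184 kg·m/s

9.184 kg·m/s


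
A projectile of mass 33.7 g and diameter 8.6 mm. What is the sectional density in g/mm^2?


SD = m/d^2 = 33.7/8.6^2 = 0.4557 g/mm^2

0.4557 g/mm^2


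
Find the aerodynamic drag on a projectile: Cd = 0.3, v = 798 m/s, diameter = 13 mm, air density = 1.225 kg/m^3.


A = pi*(d/2)^2 = pi*(13/2000)^2 = 1.32732e-04 m^2
Fd = 0.5*Cd*rho*A*v^2 = 0.5*0.3*1.225*1.32732e-04*798^2 = 15.53 N

15.53 N


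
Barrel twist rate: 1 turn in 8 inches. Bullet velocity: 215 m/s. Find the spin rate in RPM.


twist_m = 8*0.0254 = 0.2032 m
spin = v/twist = 215/0.2032 = 1058.071 rev/s
RPM = spin*60 = 1058.071*60 ≈ 63484 RPM

63484 RPM


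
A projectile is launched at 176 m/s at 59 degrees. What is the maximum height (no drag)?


H = (v0*sin(theta))^2 / (2g) = (176*sin(59°))^2 / (2*9.81) = 1160 m

1160 m


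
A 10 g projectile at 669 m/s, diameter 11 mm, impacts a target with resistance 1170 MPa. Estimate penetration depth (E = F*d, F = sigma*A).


A = pi*(d/2)^2 = pi*(11/2)^2 = 95.0332 mm^2
E = 0.5*m*v^2 = 0.5*0.01*669^2 = 2237.8 J
depth = E/(sigma*A) = 2237.8 J / (1170 MPa * 95.0332 mm^2) = 2237.8/(1170 * 95.0332) m = 0.0201262 m ≈ 20.13 mm

20.13 mm


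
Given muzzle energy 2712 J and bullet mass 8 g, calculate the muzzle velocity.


v = sqrt(2*E/m) = sqrt(2*2712/0.008) = 823.4 m/s

823.4 m/s


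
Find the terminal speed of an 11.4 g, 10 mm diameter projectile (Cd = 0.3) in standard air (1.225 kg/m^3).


A = pi*(d/2)^2 = pi*(10/2000)^2 = 7.85398e-05 m^2
vt = sqrt(2mg/(Cd*rho*A)) = sqrt(2*0.0114*9.81/(0.3 * 1.225 * 7.85398e-05)) = 88.03 m/s

88.03 m/s


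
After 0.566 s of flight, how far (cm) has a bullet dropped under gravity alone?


drop = 0.5*g*t^2 = 0.5*9.81*0.566^2 = 1.57135 m ≈ 157.1 cm

157.1 cm


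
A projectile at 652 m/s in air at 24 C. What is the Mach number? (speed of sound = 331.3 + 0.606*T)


a = 331.3 + 0.606*(24) = 345.844 m/s
M = v/a = 652/345.844 = 1.885

1.885


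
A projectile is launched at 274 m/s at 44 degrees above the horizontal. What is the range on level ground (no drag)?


R = v0^2 * sin(2*theta) / g = 274^2 * sin(2*44°) / 9.81 = 7648 m

7648 m


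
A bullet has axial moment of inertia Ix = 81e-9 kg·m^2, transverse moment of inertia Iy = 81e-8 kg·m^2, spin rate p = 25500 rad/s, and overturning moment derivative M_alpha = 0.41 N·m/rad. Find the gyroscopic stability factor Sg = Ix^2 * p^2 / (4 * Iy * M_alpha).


Sg = Ix^2 * p^2 / (4 * Iy * M_alpha) = (81e-9)^2 * 25500^2 / (4 * 81e-8 * 0.41) = 3.212

3.212


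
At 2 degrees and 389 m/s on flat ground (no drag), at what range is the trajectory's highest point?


R = v0^2*sin(2*theta)/g = 389^2*sin(2*2°)/9.81 = 1076.01 m
apex_dist = R/2 = 1076.01/2 = 538 m

538 m


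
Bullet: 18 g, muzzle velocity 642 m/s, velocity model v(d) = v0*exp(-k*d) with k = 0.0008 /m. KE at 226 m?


v = v0*exp(-k*d) = 642*exp(-0.0008*226) = 535.815 m/s
E = 0.5*m*v^2 = 0.5*0.018*535.815^2 = 2584 J

2584 J
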